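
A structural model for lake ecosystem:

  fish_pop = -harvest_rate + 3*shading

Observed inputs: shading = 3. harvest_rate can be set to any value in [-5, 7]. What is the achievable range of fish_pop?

2 to 14

Substituting into the fish_pop equation gives fish_pop = -harvest_rate + 9.
Linear in harvest_rate, so extremes are at the endpoints: harvest_rate = -5 gives fish_pop = 14; harvest_rate = 7 gives fish_pop = 2.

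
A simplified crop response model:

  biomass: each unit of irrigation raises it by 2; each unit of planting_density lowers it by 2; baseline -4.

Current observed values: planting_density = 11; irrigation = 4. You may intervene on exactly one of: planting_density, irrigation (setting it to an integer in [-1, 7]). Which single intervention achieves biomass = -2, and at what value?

Intervening on planting_density: with other inputs at their observed values, biomass = -2*planting_density + 4. Solving for -2 gives planting_density = 3, within [-1, 7].
Intervening on irrigation: biomass = 2*irrigation - 26. Reaching -2 requires irrigation = 12, outside [-1, 7].

set planting_density = 3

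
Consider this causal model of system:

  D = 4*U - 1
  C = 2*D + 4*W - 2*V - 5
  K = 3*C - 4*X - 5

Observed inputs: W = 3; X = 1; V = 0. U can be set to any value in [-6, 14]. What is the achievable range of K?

Substituting into the C equation gives C = 8*U + 5.
Substituting into the K equation gives K = 24*U + 6.
Linear in U, so extremes are at the endpoints: U = -6 gives K = -138; U = 14 gives K = 342.

-138 to 342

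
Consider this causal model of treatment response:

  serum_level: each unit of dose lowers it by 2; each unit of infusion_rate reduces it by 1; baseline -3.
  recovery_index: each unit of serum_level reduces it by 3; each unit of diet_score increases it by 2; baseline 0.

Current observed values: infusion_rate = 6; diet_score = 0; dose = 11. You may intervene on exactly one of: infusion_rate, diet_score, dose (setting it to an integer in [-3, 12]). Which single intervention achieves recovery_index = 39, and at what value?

Intervening on infusion_rate: recovery_index = 3*infusion_rate + 75. Reaching 39 requires infusion_rate = -12, outside [-3, 12].
Intervening on diet_score: recovery_index = 2*diet_score + 93. Reaching 39 requires diet_score = -27, outside [-3, 12].
Intervening on dose: with other inputs at their observed values, recovery_index = 6*dose + 27. Solving for 39 gives dose = 2, within [-3, 12].

set dose = 2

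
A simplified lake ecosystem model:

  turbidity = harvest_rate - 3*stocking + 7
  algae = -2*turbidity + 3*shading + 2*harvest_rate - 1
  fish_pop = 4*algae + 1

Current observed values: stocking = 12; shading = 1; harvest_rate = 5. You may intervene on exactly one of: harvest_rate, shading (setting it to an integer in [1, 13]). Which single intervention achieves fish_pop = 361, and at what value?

set shading = 11

Intervening on harvest_rate: the paths from harvest_rate to fish_pop cancel (net effect zero), leaving fish_pop = 241; 361 is unreachable this way.
Intervening on shading: with other inputs at their observed values, fish_pop = 12*shading + 229. Solving for 361 gives shading = 11, within [1, 13].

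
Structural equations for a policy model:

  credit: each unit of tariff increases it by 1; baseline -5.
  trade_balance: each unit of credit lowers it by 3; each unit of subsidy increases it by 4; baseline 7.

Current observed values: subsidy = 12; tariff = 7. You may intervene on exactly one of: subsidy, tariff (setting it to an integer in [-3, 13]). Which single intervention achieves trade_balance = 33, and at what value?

Intervening on subsidy: with other inputs at their observed values, trade_balance = 4*subsidy + 1. Solving for 33 gives subsidy = 8, within [-3, 13].
Intervening on tariff: trade_balance = -3*tariff + 70. Reaching 33 requires tariff = 37/3, not an integer.

set subsidy = 8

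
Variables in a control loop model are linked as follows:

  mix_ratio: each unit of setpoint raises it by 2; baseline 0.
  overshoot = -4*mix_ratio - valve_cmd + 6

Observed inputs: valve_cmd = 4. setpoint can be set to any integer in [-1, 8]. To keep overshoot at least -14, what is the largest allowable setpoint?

Substituting into the overshoot equation gives overshoot = -8*setpoint + 2.
Require -8*setpoint + 2 ≥ -14, so setpoint ≤ 2.
The largest integer in [-1, 8] satisfying this is 2.

setpoint = 2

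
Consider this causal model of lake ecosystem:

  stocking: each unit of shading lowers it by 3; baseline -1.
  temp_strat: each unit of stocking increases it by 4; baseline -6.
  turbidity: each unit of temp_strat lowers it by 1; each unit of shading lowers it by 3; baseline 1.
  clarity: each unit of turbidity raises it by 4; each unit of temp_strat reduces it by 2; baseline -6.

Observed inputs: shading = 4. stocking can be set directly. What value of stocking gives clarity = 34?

Intervening on stocking fixes its value directly, overriding its dependence on shading.
Substituting into the turbidity equation gives turbidity = -4*stocking - 5.
This gives clarity = -24*stocking - 14.
Solve -24*stocking - 14 = 34: stocking = (34 + 14) / -24 = -2.

stocking = -2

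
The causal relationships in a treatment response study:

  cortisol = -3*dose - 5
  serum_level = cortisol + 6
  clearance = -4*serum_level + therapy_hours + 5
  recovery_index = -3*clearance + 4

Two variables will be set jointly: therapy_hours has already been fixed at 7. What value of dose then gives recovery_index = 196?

dose = -6

With therapy_hours held at 7:
Substituting into the serum_level equation gives serum_level = -3*dose + 1.
So clearance = 12*dose + 8.
Substituting into the recovery_index equation gives recovery_index = -36*dose - 20.
Solve -36*dose - 20 = 196: dose = (196 + 20) / -36 = -6.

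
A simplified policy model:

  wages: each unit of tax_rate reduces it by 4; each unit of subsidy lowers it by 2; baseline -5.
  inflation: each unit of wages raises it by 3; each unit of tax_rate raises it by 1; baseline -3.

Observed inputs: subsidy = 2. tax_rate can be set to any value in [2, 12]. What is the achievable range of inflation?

-162 to -52

Substituting into the wages equation gives wages = -4*tax_rate - 9.
So inflation = -11*tax_rate - 30.
Linear in tax_rate, so extremes are at the endpoints: tax_rate = 2 gives inflation = -52; tax_rate = 12 gives inflation = -162.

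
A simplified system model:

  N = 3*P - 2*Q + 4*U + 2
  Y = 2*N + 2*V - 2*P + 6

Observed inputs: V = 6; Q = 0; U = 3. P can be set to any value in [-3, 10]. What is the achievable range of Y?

34 to 86

Substituting into the N equation gives N = 3*P + 14.
So Y = 4*P + 46.
Linear in P, so extremes are at the endpoints: P = -3 gives Y = 34; P = 10 gives Y = 86.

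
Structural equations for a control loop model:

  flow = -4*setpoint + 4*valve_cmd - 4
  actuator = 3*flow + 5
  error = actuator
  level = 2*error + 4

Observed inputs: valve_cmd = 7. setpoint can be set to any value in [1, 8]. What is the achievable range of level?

-34 to 134

Substituting into the flow equation gives flow = -4*setpoint + 24.
actuator becomes -12*setpoint + 77.
Substituting into the error equation gives error = -12*setpoint + 77.
Substituting into the level equation gives level = -24*setpoint + 158.
Linear in setpoint, so extremes are at the endpoints: setpoint = 1 gives level = 134; setpoint = 8 gives level = -34.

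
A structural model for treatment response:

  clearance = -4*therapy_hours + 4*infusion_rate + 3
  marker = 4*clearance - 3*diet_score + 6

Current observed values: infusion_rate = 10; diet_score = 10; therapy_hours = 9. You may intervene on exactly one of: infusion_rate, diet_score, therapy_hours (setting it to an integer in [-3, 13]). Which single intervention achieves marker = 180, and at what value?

Intervening on infusion_rate: marker = 16*infusion_rate - 156. Reaching 180 requires infusion_rate = 21, outside [-3, 13].
Intervening on diet_score: marker = -3*diet_score + 34. Reaching 180 requires diet_score = -146/3, not an integer.
Intervening on therapy_hours: with other inputs at their observed values, marker = -16*therapy_hours + 148. Solving for 180 gives therapy_hours = -2, within [-3, 13].

set therapy_hours = -2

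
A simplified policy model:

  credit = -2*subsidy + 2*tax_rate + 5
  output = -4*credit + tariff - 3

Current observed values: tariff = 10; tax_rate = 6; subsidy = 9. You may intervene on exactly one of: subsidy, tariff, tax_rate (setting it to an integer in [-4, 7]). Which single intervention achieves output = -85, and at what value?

set subsidy = -3

Intervening on subsidy: with other inputs at their observed values, output = 8*subsidy - 61. Solving for -85 gives subsidy = -3, within [-4, 7].
Intervening on tariff: output = tariff + 1. Reaching -85 requires tariff = -86, outside [-4, 7].
Intervening on tax_rate: output = -8*tax_rate + 59. Reaching -85 requires tax_rate = 18, outside [-4, 7].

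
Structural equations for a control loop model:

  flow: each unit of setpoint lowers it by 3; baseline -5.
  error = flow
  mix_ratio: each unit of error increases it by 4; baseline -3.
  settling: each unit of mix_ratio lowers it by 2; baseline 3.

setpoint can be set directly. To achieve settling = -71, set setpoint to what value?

setpoint = -5

Substituting into the error equation gives error = -3*setpoint - 5.
So mix_ratio = -12*setpoint - 23.
So settling = 24*setpoint + 49.
Solve 24*setpoint + 49 = -71: setpoint = (-71 - 49) / 24 = -5.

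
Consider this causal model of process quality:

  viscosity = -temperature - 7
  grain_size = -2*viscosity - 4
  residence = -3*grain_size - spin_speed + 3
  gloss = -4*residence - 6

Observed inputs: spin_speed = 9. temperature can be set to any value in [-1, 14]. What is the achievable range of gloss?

114 to 474

Substituting into the grain_size equation gives grain_size = 2*temperature + 10.
Substituting into the residence equation gives residence = -6*temperature - 36.
Substituting into the gloss equation gives gloss = 24*temperature + 138.
Linear in temperature, so extremes are at the endpoints: temperature = -1 gives gloss = 114; temperature = 14 gives gloss = 474.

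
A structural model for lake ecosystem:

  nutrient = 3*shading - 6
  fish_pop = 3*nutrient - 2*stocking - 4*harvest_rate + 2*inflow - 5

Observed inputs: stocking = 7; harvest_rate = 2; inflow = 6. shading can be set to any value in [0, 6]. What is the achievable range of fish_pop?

Substituting into the fish_pop equation gives fish_pop = 9*shading - 33.
Linear in shading, so extremes are at the endpoints: shading = 0 gives fish_pop = -33; shading = 6 gives fish_pop = 21.

-33 to 21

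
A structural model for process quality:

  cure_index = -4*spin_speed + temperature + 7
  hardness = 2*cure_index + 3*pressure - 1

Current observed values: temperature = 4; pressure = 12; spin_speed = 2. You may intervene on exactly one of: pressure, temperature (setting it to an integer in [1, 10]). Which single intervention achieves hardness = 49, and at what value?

Intervening on pressure: hardness = 3*pressure + 5. Reaching 49 requires pressure = 44/3, not an integer.
Intervening on temperature: with other inputs at their observed values, hardness = 2*temperature + 33. Solving for 49 gives temperature = 8, within [1, 10].

set temperature = 8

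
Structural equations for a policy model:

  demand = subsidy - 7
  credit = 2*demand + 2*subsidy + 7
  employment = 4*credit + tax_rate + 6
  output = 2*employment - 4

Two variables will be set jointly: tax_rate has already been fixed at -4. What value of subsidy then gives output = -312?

With tax_rate held at -4:
Substituting into the credit equation gives credit = 4*subsidy - 7.
Substituting into the employment equation gives employment = 16*subsidy - 26.
Substituting into the output equation gives output = 32*subsidy - 56.
Solve 32*subsidy - 56 = -312: subsidy = (-312 + 56) / 32 = -8.

subsidy = -8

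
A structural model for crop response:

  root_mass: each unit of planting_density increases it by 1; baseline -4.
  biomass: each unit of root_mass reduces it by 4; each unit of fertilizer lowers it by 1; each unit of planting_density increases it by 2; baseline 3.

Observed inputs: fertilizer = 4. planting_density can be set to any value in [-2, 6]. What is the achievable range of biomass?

Substituting into the biomass equation gives biomass = -2*planting_density + 15.
Linear in planting_density, so extremes are at the endpoints: planting_density = -2 gives biomass = 19; planting_density = 6 gives biomass = 3.

3 to 19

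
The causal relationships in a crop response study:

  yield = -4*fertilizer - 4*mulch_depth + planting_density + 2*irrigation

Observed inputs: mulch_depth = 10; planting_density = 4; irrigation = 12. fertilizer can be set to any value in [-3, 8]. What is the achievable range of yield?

Substituting into the yield equation gives yield = -4*fertilizer - 12.
Linear in fertilizer, so extremes are at the endpoints: fertilizer = -3 gives yield = 0; fertilizer = 8 gives yield = -44.

-44 to 0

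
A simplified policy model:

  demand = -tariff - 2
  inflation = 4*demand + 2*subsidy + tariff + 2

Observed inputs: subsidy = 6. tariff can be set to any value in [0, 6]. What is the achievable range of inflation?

Substituting into the inflation equation gives inflation = -3*tariff + 6.
Linear in tariff, so extremes are at the endpoints: tariff = 0 gives inflation = 6; tariff = 6 gives inflation = -12.

-12 to 6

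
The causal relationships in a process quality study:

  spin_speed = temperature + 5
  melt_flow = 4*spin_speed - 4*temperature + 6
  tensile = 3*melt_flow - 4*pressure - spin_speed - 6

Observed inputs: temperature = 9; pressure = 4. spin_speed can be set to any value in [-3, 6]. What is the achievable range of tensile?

Intervening on spin_speed fixes its value directly, overriding its dependence on temperature.
Substituting into the melt_flow equation gives melt_flow = 4*spin_speed - 30.
tensile becomes 11*spin_speed - 112.
Linear in spin_speed, so extremes are at the endpoints: spin_speed = -3 gives tensile = -145; spin_speed = 6 gives tensile = -46.

-145 to -46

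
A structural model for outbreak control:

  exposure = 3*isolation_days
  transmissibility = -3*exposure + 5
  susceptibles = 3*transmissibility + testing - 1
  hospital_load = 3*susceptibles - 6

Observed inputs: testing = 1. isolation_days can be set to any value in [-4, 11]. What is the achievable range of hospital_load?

Substituting into the transmissibility equation gives transmissibility = -9*isolation_days + 5.
Substituting into the susceptibles equation gives susceptibles = -27*isolation_days + 15.
This gives hospital_load = -81*isolation_days + 39.
Linear in isolation_days, so extremes are at the endpoints: isolation_days = -4 gives hospital_load = 363; isolation_days = 11 gives hospital_load = -852.

-852 to 363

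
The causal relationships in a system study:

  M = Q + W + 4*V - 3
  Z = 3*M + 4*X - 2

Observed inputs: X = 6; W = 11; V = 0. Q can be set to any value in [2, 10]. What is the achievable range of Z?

52 to 76

Substituting into the M equation gives M = Q + 8.
So Z = 3*Q + 46.
Linear in Q, so extremes are at the endpoints: Q = 2 gives Z = 52; Q = 10 gives Z = 76.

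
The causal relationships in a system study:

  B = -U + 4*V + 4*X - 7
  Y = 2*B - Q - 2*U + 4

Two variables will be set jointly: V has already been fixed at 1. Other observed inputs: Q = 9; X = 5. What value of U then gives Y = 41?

U = -3

With V held at 1:
Substituting into the B equation gives B = -U + 17.
Substituting into the Y equation gives Y = -4*U + 29.
Solve -4*U + 29 = 41: U = (41 - 29) / -4 = -3.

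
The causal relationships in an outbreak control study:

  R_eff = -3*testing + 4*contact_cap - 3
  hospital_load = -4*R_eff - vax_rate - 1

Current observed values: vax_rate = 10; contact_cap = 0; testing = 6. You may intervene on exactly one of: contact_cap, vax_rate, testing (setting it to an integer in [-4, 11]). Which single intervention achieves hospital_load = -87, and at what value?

Intervening on contact_cap: with other inputs at their observed values, hospital_load = -16*contact_cap + 73. Solving for -87 gives contact_cap = 10, within [-4, 11].
Intervening on vax_rate: hospital_load = -vax_rate + 83. Reaching -87 requires vax_rate = 170, outside [-4, 11].
Intervening on testing: hospital_load = 12*testing + 1. Reaching -87 requires testing = -22/3, not an integer.

set contact_cap = 10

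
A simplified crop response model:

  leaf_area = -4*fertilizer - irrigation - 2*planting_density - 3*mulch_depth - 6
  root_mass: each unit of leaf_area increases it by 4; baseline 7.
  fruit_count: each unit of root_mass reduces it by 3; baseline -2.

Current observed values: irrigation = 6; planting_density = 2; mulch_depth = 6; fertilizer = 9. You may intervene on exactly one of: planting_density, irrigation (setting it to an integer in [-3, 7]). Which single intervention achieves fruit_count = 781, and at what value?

set irrigation = 3

Intervening on planting_density: fruit_count = 24*planting_density + 769. Reaching 781 requires planting_density = 1/2, not an integer.
Intervening on irrigation: with other inputs at their observed values, fruit_count = 12*irrigation + 745. Solving for 781 gives irrigation = 3, within [-3, 7].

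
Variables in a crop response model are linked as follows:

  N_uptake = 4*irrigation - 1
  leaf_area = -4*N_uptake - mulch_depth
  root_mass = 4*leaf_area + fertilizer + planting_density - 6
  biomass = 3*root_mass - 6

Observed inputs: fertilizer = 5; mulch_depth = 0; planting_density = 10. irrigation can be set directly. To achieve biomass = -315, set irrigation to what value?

irrigation = 2

Substituting into the leaf_area equation gives leaf_area = -16*irrigation + 4.
Substituting into the root_mass equation gives root_mass = -64*irrigation + 25.
biomass becomes -192*irrigation + 69.
Solve -192*irrigation + 69 = -315: irrigation = (-315 - 69) / -192 = 2.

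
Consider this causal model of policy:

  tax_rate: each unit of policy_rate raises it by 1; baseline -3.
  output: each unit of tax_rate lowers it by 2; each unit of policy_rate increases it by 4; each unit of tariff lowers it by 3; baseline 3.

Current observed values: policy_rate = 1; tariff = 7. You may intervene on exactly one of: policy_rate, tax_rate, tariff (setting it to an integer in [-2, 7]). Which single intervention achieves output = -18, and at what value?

set tax_rate = 2

Intervening on policy_rate: output = 2*policy_rate - 12. Reaching -18 requires policy_rate = -3, outside [-2, 7].
Intervening on tax_rate: with other inputs at their observed values, output = -2*tax_rate - 14. Solving for -18 gives tax_rate = 2, within [-2, 7].
Intervening on tariff: output = -3*tariff + 11. Reaching -18 requires tariff = 29/3, not an integer.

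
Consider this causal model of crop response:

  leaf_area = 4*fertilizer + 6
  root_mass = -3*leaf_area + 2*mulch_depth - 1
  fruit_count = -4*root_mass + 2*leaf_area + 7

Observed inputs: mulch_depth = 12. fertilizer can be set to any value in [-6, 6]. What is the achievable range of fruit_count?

Substituting into the root_mass equation gives root_mass = -12*fertilizer + 5.
Substituting into the fruit_count equation gives fruit_count = 56*fertilizer - 1.
Linear in fertilizer, so extremes are at the endpoints: fertilizer = -6 gives fruit_count = -337; fertilizer = 6 gives fruit_count = 335.

-337 to 335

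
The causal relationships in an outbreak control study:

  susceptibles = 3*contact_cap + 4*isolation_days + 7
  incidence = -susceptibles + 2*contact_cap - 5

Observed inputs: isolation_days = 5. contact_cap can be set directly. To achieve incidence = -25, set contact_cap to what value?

contact_cap = -7

Substituting into the susceptibles equation gives susceptibles = 3*contact_cap + 27.
Substituting into the incidence equation gives incidence = -contact_cap - 32.
Solve -contact_cap - 32 = -25: contact_cap = (-25 + 32) / -1 = -7.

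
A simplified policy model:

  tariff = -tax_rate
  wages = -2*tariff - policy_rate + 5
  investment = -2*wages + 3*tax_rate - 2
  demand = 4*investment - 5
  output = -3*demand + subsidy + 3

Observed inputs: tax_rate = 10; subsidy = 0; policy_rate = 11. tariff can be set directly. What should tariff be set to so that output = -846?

tariff = 8

Intervening on tariff fixes its value directly, overriding its dependence on tax_rate.
Substituting into the wages equation gives wages = -2*tariff - 6.
Substituting into the investment equation gives investment = 4*tariff + 40.
demand becomes 16*tariff + 155.
This gives output = -48*tariff - 462.
Solve -48*tariff - 462 = -846: tariff = (-846 + 462) / -48 = 8.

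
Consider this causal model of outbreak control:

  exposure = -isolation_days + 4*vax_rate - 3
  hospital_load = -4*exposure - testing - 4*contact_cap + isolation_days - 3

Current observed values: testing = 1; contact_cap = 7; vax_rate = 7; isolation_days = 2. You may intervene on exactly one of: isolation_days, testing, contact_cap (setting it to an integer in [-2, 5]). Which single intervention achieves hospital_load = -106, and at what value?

Intervening on isolation_days: hospital_load = 5*isolation_days - 132. Reaching -106 requires isolation_days = 26/5, not an integer.
Intervening on testing: hospital_load = -testing - 121. Reaching -106 requires testing = -15, outside [-2, 5].
Intervening on contact_cap: with other inputs at their observed values, hospital_load = -4*contact_cap - 94. Solving for -106 gives contact_cap = 3, within [-2, 5].

set contact_cap = 3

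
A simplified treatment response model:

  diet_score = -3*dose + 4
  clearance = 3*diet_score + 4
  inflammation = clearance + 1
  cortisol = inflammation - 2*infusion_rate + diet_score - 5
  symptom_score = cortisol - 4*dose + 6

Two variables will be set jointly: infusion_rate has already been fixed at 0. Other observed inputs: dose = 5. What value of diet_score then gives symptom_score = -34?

With infusion_rate held at 0:
Intervening on diet_score fixes its value directly, overriding its dependence on dose.
Substituting into the inflammation equation gives inflammation = 3*diet_score + 5.
So cortisol = 4*diet_score.
Substituting into the symptom_score equation gives symptom_score = 4*diet_score - 14.
Solve 4*diet_score - 14 = -34: diet_score = (-34 + 14) / 4 = -5.

diet_score = -5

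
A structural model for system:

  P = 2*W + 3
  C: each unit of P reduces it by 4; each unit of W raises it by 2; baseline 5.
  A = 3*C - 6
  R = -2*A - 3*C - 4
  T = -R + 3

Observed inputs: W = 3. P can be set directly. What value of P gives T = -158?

P = 7

Intervening on P fixes its value directly, overriding its dependence on W.
Substituting into the C equation gives C = -4*P + 11.
Substituting into the A equation gives A = -12*P + 27.
Substituting into the R equation gives R = 36*P - 91.
This gives T = -36*P + 94.
Solve -36*P + 94 = -158: P = (-158 - 94) / -36 = 7.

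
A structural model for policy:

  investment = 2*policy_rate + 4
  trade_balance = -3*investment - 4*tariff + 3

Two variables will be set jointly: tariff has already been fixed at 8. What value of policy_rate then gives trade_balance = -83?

policy_rate = 7

With tariff held at 8:
Substituting into the trade_balance equation gives trade_balance = -6*policy_rate - 41.
Solve -6*policy_rate - 41 = -83: policy_rate = (-83 + 41) / -6 = 7.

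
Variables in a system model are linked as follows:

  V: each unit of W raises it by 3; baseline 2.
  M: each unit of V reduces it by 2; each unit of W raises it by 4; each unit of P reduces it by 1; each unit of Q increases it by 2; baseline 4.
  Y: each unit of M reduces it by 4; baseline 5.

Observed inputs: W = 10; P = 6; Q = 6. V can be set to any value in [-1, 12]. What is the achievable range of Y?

-203 to -99

Intervening on V fixes its value directly, overriding its dependence on W.
Substituting into the M equation gives M = -2*V + 50.
Y becomes 8*V - 195.
Linear in V, so extremes are at the endpoints: V = -1 gives Y = -203; V = 12 gives Y = -99.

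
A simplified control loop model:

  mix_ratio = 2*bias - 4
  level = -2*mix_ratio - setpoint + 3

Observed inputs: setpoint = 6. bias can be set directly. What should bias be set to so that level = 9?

Substituting into the level equation gives level = -4*bias + 5.
Solve -4*bias + 5 = 9: bias = (9 - 5) / -4 = -1.

bias = -1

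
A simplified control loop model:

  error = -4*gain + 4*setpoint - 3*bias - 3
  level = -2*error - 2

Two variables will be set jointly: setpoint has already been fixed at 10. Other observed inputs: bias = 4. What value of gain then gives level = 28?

gain = 10

With setpoint held at 10:
Substituting into the error equation gives error = -4*gain + 25.
So level = 8*gain - 52.
Solve 8*gain - 52 = 28: gain = (28 + 52) / 8 = 10.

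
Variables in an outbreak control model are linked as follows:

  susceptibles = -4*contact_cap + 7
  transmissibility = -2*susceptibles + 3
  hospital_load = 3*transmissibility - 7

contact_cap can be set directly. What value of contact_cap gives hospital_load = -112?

contact_cap = -3

Substituting into the transmissibility equation gives transmissibility = 8*contact_cap - 11.
So hospital_load = 24*contact_cap - 40.
Solve 24*contact_cap - 40 = -112: contact_cap = (-112 + 40) / 24 = -3.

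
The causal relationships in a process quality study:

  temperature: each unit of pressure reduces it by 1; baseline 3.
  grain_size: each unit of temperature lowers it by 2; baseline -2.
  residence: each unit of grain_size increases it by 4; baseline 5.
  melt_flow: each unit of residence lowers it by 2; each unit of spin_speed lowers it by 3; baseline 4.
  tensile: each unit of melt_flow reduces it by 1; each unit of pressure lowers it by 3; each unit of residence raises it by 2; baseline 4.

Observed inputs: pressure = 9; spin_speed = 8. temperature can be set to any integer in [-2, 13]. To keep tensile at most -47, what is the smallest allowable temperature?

temperature = 1

Intervening on temperature fixes its value directly, overriding its dependence on pressure.
Substituting into the residence equation gives residence = -8*temperature - 3.
Substituting into the melt_flow equation gives melt_flow = 16*temperature - 14.
Substituting into the tensile equation gives tensile = -32*temperature - 15.
Require -32*temperature - 15 ≤ -47, so temperature ≥ 1.
The smallest integer in [-2, 13] satisfying this is 1.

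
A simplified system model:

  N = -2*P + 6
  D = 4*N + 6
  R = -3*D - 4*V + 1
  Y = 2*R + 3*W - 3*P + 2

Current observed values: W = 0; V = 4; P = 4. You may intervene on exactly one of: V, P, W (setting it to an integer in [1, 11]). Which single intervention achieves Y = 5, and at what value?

set W = 11

Intervening on V: Y = -8*V + 4. Reaching 5 requires V = -1/8, not an integer.
Intervening on P: Y = 45*P - 208. Reaching 5 requires P = 71/15, not an integer.
Intervening on W: with other inputs at their observed values, Y = 3*W - 28. Solving for 5 gives W = 11, within [1, 11].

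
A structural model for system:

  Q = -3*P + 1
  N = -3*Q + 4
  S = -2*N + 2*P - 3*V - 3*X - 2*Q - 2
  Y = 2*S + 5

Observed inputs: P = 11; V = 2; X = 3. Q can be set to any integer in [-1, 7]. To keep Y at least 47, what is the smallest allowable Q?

Q = 6

Intervening on Q fixes its value directly, overriding its dependence on P.
Substituting into the S equation gives S = 4*Q - 3.
Substituting into the Y equation gives Y = 8*Q - 1.
Require 8*Q - 1 ≥ 47, so Q ≥ 6.
The smallest integer in [-1, 7] satisfying this is 6.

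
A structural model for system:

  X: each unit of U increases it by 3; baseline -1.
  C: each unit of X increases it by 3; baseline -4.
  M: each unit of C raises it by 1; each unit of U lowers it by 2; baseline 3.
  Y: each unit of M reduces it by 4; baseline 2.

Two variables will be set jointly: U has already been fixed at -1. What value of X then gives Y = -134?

X = 11

With U held at -1:
Intervening on X fixes its value directly, overriding its dependence on U.
Substituting into the M equation gives M = 3*X + 1.
Substituting into the Y equation gives Y = -12*X - 2.
Solve -12*X - 2 = -134: X = (-134 + 2) / -12 = 11.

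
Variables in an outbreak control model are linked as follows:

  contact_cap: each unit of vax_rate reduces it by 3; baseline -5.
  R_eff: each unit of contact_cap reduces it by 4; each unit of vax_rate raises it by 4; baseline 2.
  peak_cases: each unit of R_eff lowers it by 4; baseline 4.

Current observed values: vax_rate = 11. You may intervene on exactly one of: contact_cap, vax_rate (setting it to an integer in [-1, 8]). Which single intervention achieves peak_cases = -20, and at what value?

set vax_rate = -1

Intervening on contact_cap: peak_cases = 16*contact_cap - 180. Reaching -20 requires contact_cap = 10, outside [-1, 8].
Intervening on vax_rate: with other inputs at their observed values, peak_cases = -64*vax_rate - 84. Solving for -20 gives vax_rate = -1, within [-1, 8].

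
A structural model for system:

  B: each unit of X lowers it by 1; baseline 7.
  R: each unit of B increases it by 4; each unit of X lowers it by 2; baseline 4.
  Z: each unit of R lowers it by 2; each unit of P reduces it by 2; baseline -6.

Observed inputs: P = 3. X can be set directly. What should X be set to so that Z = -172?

Substituting into the R equation gives R = -6*X + 32.
Substituting into the Z equation gives Z = 12*X - 76.
Solve 12*X - 76 = -172: X = (-172 + 76) / 12 = -8.

X = -8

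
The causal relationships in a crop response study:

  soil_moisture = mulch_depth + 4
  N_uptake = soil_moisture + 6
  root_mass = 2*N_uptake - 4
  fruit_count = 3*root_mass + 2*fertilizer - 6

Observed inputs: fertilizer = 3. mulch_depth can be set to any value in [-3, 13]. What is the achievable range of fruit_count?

30 to 126

Substituting into the N_uptake equation gives N_uptake = mulch_depth + 10.
Substituting into the root_mass equation gives root_mass = 2*mulch_depth + 16.
fruit_count becomes 6*mulch_depth + 48.
Linear in mulch_depth, so extremes are at the endpoints: mulch_depth = -3 gives fruit_count = 30; mulch_depth = 13 gives fruit_count = 126.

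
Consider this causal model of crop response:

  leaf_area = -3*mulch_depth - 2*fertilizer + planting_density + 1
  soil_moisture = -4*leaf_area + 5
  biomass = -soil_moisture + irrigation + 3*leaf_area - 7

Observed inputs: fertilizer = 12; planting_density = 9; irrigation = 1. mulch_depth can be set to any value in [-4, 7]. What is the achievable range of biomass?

-256 to -25

Substituting into the leaf_area equation gives leaf_area = -3*mulch_depth - 14.
Substituting into the soil_moisture equation gives soil_moisture = 12*mulch_depth + 61.
Substituting into the biomass equation gives biomass = -21*mulch_depth - 109.
Linear in mulch_depth, so extremes are at the endpoints: mulch_depth = -4 gives biomass = -25; mulch_depth = 7 gives biomass = -256.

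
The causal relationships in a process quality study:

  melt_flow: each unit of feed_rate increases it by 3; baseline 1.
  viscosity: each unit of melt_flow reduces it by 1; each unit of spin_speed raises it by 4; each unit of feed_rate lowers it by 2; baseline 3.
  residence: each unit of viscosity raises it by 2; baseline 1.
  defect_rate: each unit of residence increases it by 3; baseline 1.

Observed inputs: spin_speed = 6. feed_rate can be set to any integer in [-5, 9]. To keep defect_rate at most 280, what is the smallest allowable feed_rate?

Substituting into the viscosity equation gives viscosity = -5*feed_rate + 26.
Substituting into the residence equation gives residence = -10*feed_rate + 53.
So defect_rate = -30*feed_rate + 160.
Require -30*feed_rate + 160 ≤ 280, so feed_rate ≥ -4.
The smallest integer in [-5, 9] satisfying this is -4.

feed_rate = -4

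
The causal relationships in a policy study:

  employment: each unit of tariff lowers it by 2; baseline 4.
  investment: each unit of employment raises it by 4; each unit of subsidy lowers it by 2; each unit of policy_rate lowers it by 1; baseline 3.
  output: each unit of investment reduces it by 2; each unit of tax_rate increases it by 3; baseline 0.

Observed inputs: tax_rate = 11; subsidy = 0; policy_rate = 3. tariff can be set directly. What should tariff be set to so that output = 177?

tariff = 11

Substituting into the investment equation gives investment = -8*tariff + 16.
Substituting into the output equation gives output = 16*tariff + 1.
Solve 16*tariff + 1 = 177: tariff = (177 - 1) / 16 = 11.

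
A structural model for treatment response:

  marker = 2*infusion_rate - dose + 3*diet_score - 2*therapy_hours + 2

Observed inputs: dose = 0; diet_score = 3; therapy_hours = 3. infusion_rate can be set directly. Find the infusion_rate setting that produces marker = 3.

Substituting into the marker equation gives marker = 2*infusion_rate + 5.
Solve 2*infusion_rate + 5 = 3: infusion_rate = (3 - 5) / 2 = -1.

infusion_rate = -1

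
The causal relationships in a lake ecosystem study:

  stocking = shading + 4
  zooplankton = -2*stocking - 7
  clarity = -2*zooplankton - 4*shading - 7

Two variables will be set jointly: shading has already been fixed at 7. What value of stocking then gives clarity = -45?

stocking = -6

With shading held at 7:
Intervening on stocking fixes its value directly, overriding its dependence on shading.
Substituting into the clarity equation gives clarity = 4*stocking - 21.
Solve 4*stocking - 21 = -45: stocking = (-45 + 21) / 4 = -6.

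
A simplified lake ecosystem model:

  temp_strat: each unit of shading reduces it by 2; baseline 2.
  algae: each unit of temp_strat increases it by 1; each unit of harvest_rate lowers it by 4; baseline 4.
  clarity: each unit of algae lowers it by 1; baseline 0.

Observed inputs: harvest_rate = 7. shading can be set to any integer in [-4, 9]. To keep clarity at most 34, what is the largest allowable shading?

shading = 6

Substituting into the algae equation gives algae = -2*shading - 22.
This gives clarity = 2*shading + 22.
Require 2*shading + 22 ≤ 34, so shading ≤ 6.
The largest integer in [-4, 9] satisfying this is 6.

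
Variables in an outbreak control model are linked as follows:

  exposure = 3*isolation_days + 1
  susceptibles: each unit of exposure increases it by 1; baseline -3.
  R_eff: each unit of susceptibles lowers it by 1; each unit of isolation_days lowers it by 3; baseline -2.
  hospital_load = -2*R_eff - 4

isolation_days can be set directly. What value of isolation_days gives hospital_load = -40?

isolation_days = -3

Substituting into the susceptibles equation gives susceptibles = 3*isolation_days - 2.
Substituting into the R_eff equation gives R_eff = -6*isolation_days.
This gives hospital_load = 12*isolation_days - 4.
Solve 12*isolation_days - 4 = -40: isolation_days = (-40 + 4) / 12 = -3.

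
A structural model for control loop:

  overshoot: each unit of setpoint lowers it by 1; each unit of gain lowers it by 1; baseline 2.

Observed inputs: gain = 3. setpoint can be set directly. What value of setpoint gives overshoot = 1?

Substituting into the overshoot equation gives overshoot = -setpoint - 1.
Solve -setpoint - 1 = 1: setpoint = (1 + 1) / -1 = -2.

setpoint = -2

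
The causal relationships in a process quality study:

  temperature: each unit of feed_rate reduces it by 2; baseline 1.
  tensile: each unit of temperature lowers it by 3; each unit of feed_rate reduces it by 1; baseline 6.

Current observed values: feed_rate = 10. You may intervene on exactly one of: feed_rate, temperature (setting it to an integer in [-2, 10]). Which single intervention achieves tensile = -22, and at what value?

Intervening on feed_rate: tensile = 5*feed_rate + 3. Reaching -22 requires feed_rate = -5, outside [-2, 10].
Intervening on temperature: with other inputs at their observed values, tensile = -3*temperature - 4. Solving for -22 gives temperature = 6, within [-2, 10].

set temperature = 6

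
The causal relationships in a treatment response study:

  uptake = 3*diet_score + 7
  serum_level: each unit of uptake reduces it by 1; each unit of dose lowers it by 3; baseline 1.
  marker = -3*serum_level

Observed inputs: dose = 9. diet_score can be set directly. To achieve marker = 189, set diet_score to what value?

Substituting into the serum_level equation gives serum_level = -3*diet_score - 33.
This gives marker = 9*diet_score + 99.
Solve 9*diet_score + 99 = 189: diet_score = (189 - 99) / 9 = 10.

diet_score = 10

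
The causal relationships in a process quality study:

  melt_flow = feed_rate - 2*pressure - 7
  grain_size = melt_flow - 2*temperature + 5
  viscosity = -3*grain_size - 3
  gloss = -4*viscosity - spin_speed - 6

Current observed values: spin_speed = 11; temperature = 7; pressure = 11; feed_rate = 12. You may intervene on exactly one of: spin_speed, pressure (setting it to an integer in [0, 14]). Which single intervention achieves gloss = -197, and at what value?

Intervening on spin_speed: gloss = -spin_speed - 306. Reaching -197 requires spin_speed = -109, outside [0, 14].
Intervening on pressure: with other inputs at their observed values, gloss = -24*pressure - 53. Solving for -197 gives pressure = 6, within [0, 14].

set pressure = 6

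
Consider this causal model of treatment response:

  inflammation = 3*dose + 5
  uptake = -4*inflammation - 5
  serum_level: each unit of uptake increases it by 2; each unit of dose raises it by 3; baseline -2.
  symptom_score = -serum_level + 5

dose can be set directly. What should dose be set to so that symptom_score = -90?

Substituting into the uptake equation gives uptake = -12*dose - 25.
Substituting into the serum_level equation gives serum_level = -21*dose - 52.
Substituting into the symptom_score equation gives symptom_score = 21*dose + 57.
Solve 21*dose + 57 = -90: dose = (-90 - 57) / 21 = -7.

dose = -7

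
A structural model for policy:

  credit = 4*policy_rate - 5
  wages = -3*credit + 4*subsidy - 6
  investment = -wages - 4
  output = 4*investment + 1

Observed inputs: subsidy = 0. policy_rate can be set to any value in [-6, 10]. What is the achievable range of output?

-339 to 429

Substituting into the wages equation gives wages = -12*policy_rate + 9.
So investment = 12*policy_rate - 13.
Substituting into the output equation gives output = 48*policy_rate - 51.
Linear in policy_rate, so extremes are at the endpoints: policy_rate = -6 gives output = -339; policy_rate = 10 gives output = 429.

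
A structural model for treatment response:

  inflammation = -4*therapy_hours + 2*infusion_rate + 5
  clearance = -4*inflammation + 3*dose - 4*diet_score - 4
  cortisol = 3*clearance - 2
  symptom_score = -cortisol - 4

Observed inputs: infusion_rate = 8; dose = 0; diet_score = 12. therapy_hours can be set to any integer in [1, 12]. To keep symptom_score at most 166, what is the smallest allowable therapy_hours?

Substituting into the inflammation equation gives inflammation = -4*therapy_hours + 21.
Substituting into the clearance equation gives clearance = 16*therapy_hours - 136.
Substituting into the cortisol equation gives cortisol = 48*therapy_hours - 410.
Substituting into the symptom_score equation gives symptom_score = -48*therapy_hours + 406.
Require -48*therapy_hours + 406 ≤ 166, so therapy_hours ≥ 5.
The smallest integer in [1, 12] satisfying this is 5.

therapy_hours = 5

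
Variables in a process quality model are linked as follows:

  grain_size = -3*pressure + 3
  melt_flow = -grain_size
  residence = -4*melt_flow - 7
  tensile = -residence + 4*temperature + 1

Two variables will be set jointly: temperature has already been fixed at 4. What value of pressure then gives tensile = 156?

pressure = 12

With temperature held at 4:
Substituting into the melt_flow equation gives melt_flow = 3*pressure - 3.
So residence = -12*pressure + 5.
Substituting into the tensile equation gives tensile = 12*pressure + 12.
Solve 12*pressure + 12 = 156: pressure = (156 - 12) / 12 = 12.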